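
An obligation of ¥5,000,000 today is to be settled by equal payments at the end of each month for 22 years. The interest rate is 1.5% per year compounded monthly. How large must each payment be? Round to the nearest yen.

¥22,248

Level ordinary annuity; solve PV = PMT × [(1 − (1+r)^−n)/r] for PMT.
Periodic rate r = 0.015/12 per month; n is counted in months.
With n = 264: PMT = 5,000,000 / ([(1 − (1+r)^−n)/r]) = ¥22,248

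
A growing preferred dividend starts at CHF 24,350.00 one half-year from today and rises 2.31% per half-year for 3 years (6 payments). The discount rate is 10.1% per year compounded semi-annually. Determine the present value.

CHF 130,317.13

Periodic rate r = 0.101/2 per half-year; n is counted in half-years.
Growing ordinary annuity: PV = PMT₁ × [1 − ((1+g)/(1+r))^n] / (r − g) = 24,350 × [1 − ((1+0.0231)/(1+r))^6] / (r − 0.0231) = CHF 130,317.13.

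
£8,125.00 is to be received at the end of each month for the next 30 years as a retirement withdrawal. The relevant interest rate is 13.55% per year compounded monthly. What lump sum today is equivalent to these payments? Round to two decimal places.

This is an ordinary annuity: 360 payments of £8,125.00 at the end of each month.
Periodic rate r = 0.1355/12 per month; n is counted in months.
PV = PMT × [(1 − (1+r)^−n)/r] = 8,125 × [1 − (1+r)^−360] / r = £706,922.90

£706,922.90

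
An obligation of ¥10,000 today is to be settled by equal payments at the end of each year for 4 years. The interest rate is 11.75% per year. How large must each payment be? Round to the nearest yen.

Level ordinary annuity; solve PV = PMT × [(1 − (1+r)^−n)/r] for PMT.
Periodic rate r = 0.1175 per year.
With n = 4: PMT = 10,000 / ([(1 − (1+r)^−n)/r]) = ¥3,275

¥3,275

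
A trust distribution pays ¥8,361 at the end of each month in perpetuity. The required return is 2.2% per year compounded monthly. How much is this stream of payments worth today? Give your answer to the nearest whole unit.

Periodic rate r = 0.022/12 per month.
Level perpetuity: PV = PMT / r = 8,361 / (0.022/12) = ¥4,560,545.

¥4,560,545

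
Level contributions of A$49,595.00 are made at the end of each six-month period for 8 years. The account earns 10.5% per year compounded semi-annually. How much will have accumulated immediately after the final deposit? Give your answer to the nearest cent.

This is an ordinary annuity: 16 deposits of A$49,595.00 at the end of each six-month period.
Periodic rate r = 0.105/2 per half-year; n is counted in half-years.
FV = PMT × [((1+r)^n − 1)/r] = 49,595 × [(1+r)^16 − 1] / r = A$1,197,396.45

A$1,197,396.45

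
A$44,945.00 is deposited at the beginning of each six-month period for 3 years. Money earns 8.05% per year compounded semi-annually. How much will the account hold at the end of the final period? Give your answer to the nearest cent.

A$310,313.33

This is an annuity due: 6 deposits of A$44,945.00 at the beginning of each six-month period.
Periodic rate r = 0.0805/2 per half-year; n is counted in half-years.
FV = PMT × [((1+r)^n − 1)/r] × (1+r) = 44,945 × [(1+r)^6 − 1] / r × (1+r) = A$310,313.33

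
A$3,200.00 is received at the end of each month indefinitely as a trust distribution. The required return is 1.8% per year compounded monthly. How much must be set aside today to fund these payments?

A$2,133,333.33

Periodic rate r = 0.018/12 per month.
Level perpetuity: PV = PMT / r = 3,200 / (0.018/12) = A$2,133,333.33.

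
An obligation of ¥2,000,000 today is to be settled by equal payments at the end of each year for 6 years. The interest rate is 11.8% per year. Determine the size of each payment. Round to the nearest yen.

Level ordinary annuity; solve PV = PMT × [(1 − (1+r)^−n)/r] for PMT.
Periodic rate r = 0.118 per year.
With n = 6: PMT = 2,000,000 / ([(1 − (1+r)^−n)/r]) = ¥483,699

¥483,699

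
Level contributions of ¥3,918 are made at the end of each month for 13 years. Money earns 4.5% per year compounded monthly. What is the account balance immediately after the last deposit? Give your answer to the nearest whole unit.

¥828,556

This is an ordinary annuity: 156 deposits of ¥3,918 at the end of each month.
Periodic rate r = 0.045/12 per month; n is counted in months.
FV = PMT × [((1+r)^n − 1)/r] = 3,918 × [(1+r)^156 − 1] / r = ¥828,556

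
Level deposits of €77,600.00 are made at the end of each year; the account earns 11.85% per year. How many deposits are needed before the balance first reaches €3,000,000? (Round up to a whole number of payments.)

16 payments

Periodic rate r = 0.1185 per year.
Ordinary annuity FV: 3,000,000 = 77,600 × [((1+r)^n − 1)/r].
(1+r)^n = 1 + 3,000,000 × r / 77,600, so n = ln(1 + 3,000,000·r/77,600) / ln(1+r) = 15.35.
Round up to a whole number of payments: n = 16.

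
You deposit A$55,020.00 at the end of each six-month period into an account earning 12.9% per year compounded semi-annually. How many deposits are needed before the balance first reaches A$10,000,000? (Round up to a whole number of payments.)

Periodic rate r = 0.129/2 per half-year; n is counted in half-years.
Ordinary annuity FV: 10,000,000 = 55,020 × [((1+r)^n − 1)/r].
(1+r)^n = 1 + 10,000,000 × r / 55,020, so n = ln(1 + 10,000,000·r/55,020) / ln(1+r) = 40.69.
Round up to a whole number of payments: n = 41.

41 payments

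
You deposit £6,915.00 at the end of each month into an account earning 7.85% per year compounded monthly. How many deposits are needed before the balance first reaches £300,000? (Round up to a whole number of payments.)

Periodic rate r = 0.0785/12 per month; n is counted in months.
Ordinary annuity FV: 300,000 = 6,915 × [((1+r)^n − 1)/r].
(1+r)^n = 1 + 300,000 × r / 6,915, so n = ln(1 + 300,000·r/6,915) / ln(1+r) = 38.31.
Round up to a whole number of payments: n = 39.

39 payments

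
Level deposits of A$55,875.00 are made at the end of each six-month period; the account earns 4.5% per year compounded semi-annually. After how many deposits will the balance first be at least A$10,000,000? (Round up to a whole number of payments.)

73 payments

Periodic rate r = 0.045/2 per half-year; n is counted in half-years.
Ordinary annuity FV: 10,000,000 = 55,875 × [((1+r)^n − 1)/r].
(1+r)^n = 1 + 10,000,000 × r / 55,875, so n = ln(1 + 10,000,000·r/55,875) / ln(1+r) = 72.57.
Round up to a whole number of payments: n = 73.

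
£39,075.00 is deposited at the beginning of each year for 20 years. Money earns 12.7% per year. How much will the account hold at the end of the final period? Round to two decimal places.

This is an annuity due: 20 deposits of £39,075.00 at the beginning of each year.
Periodic rate r = 0.127 per year.
FV = PMT × [((1+r)^n − 1)/r] × (1+r) = 39,075 × [(1+r)^20 − 1] / r × (1+r) = £3,442,011.39

£3,442,011.39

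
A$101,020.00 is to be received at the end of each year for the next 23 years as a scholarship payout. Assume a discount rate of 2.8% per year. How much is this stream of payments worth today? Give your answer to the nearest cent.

A$1,696,210.16

This is an ordinary annuity: 23 payments of A$101,020.00 at the end of each year.
Periodic rate r = 0.028 per year.
PV = PMT × [(1 − (1+r)^−n)/r] = 101,020 × [1 − (1+r)^−23] / r = A$1,696,210.16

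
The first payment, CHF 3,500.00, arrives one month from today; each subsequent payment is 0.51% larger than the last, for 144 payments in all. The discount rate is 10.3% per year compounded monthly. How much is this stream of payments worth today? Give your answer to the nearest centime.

Periodic rate r = 0.103/12 per month; n is counted in months.
Growing ordinary annuity: PV = PMT₁ × [1 − ((1+g)/(1+r))^n] / (r − g) = 3,500 × [1 − ((1+0.0051)/(1+r))^144] / (r − 0.0051) = CHF 394,249.14.

CHF 394,249.14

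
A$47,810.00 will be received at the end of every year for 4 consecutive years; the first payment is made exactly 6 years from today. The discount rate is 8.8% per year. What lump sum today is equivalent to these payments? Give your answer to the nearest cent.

A$102,044.81

Ordinary annuity of 4 payments, first payment at period 6.
Periodic rate r = 0.088 per year.
The ordinary-annuity PV formula values the stream one period before the first payment (period 5); discount that back 5 periods:
PV₀ = 47,810 × [1 − (1+r)^−4] / r × (1+r)^−5 = A$102,044.81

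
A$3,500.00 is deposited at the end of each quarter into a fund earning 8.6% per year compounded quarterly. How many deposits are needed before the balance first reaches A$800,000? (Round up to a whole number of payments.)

84 payments

Periodic rate r = 0.086/4 per quarter; n is counted in quarters.
Ordinary annuity FV: 800,000 = 3,500 × [((1+r)^n − 1)/r].
(1+r)^n = 1 + 800,000 × r / 3,500, so n = ln(1 + 800,000·r/3,500) / ln(1+r) = 83.55.
Round up to a whole number of payments: n = 84.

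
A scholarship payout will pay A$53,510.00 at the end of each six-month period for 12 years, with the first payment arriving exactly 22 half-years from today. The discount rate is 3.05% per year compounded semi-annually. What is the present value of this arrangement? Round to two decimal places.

Ordinary annuity of 24 payments, first payment at period 22.
Periodic rate r = 0.0305/2 per half-year; n is counted in half-years.
The ordinary-annuity PV formula values the stream one period before the first payment (period 21); discount that back 21 periods:
PV₀ = 53,510 × [1 − (1+r)^−24] / r × (1+r)^−21 = A$777,734.83

A$777,734.83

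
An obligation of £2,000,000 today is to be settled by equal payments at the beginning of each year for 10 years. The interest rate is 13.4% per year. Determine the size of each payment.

Level annuity due; solve PV = PMT × [(1 − (1+r)^−n)/r] × (1+r) for PMT.
Periodic rate r = 0.134 per year.
With n = 10: PMT = 2,000,000 / ([(1 − (1+r)^−n)/r] × (1+r)) = £330,238.35

£330,238.35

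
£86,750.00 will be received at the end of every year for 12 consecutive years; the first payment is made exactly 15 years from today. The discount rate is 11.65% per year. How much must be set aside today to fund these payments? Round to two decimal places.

£116,767.56

Ordinary annuity of 12 payments, first payment at period 15.
Periodic rate r = 0.1165 per year.
The ordinary-annuity PV formula values the stream one period before the first payment (period 14); discount that back 14 periods:
PV₀ = 86,750 × [1 − (1+r)^−12] / r × (1+r)^−14 = £116,767.56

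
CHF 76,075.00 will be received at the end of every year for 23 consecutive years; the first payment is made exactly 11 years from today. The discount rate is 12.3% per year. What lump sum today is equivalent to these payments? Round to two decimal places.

CHF 180,430.24

Ordinary annuity of 23 payments, first payment at period 11.
Periodic rate r = 0.123 per year.
The ordinary-annuity PV formula values the stream one period before the first payment (period 10); discount that back 10 periods:
PV₀ = 76,075 × [1 − (1+r)^−23] / r × (1+r)^−10 = CHF 180,430.24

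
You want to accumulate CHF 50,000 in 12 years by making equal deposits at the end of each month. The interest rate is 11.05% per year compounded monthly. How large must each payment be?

Level ordinary annuity; solve FV = PMT × [((1+r)^n − 1)/r] for PMT.
Periodic rate r = 0.1105/12 per month; n is counted in months.
With n = 144: PMT = 50,000 / ([((1+r)^n − 1)/r]) = CHF 167.84

CHF 167.84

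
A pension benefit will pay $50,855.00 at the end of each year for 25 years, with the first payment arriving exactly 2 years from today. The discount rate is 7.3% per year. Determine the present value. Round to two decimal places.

$537,711.92

Ordinary annuity of 25 payments, first payment at period 2.
Periodic rate r = 0.073 per year.
The ordinary-annuity PV formula values the stream one period before the first payment (period 1); discount that back 1 periods:
PV₀ = 50,855 × [1 − (1+r)^−25] / r × (1+r)^−1 = $537,711.92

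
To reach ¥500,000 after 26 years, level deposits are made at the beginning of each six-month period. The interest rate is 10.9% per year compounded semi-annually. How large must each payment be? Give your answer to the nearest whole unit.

Level annuity due; solve FV = PMT × [((1+r)^n − 1)/r] × (1+r) for PMT.
Periodic rate r = 0.109/2 per half-year; n is counted in half-years.
With n = 52: PMT = 500,000 / ([((1+r)^n − 1)/r] × (1+r)) = ¥1,747

¥1,747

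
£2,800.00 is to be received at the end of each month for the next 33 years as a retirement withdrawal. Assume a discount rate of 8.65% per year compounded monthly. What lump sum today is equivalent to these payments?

£365,840.98

This is an ordinary annuity: 396 payments of £2,800.00 at the end of each month.
Periodic rate r = 0.0865/12 per month; n is counted in months.
PV = PMT × [(1 − (1+r)^−n)/r] = 2,800 × [1 − (1+r)^−396] / r = £365,840.98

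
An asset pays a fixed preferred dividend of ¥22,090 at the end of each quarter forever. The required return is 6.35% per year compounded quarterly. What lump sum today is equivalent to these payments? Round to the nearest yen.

Periodic rate r = 0.0635/4 per quarter.
Level perpetuity: PV = PMT / r = 22,090 / (0.0635/4) = ¥1,391,496.

¥1,391,496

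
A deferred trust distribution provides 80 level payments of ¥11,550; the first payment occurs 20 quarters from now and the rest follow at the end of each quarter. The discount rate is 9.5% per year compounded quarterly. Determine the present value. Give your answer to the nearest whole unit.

Ordinary annuity of 80 payments, first payment at period 20.
Periodic rate r = 0.095/4 per quarter; n is counted in quarters.
The ordinary-annuity PV formula values the stream one period before the first payment (period 19); discount that back 19 periods:
PV₀ = 11,550 × [1 − (1+r)^−80] / r × (1+r)^−19 = ¥263,727

¥263,727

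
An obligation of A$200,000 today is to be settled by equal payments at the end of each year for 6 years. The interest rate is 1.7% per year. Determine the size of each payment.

A$35,344.52

Level ordinary annuity; solve PV = PMT × [(1 − (1+r)^−n)/r] for PMT.
Periodic rate r = 0.017 per year.
With n = 6: PMT = 200,000 / ([(1 − (1+r)^−n)/r]) = A$35,344.52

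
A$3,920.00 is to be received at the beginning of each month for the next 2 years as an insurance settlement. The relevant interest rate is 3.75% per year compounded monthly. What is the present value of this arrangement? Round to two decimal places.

A$90,785.29

This is an annuity due: 24 payments of A$3,920.00 at the beginning of each month.
Periodic rate r = 0.0375/12 per month; n is counted in months.
PV = PMT × [(1 − (1+r)^−n)/r] × (1+r) = 3,920 × [1 − (1+r)^−24] / r × (1+r) = A$90,785.29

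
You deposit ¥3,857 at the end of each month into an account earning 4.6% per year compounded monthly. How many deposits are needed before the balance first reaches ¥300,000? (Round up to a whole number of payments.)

Periodic rate r = 0.046/12 per month; n is counted in months.
Ordinary annuity FV: 300,000 = 3,857 × [((1+r)^n − 1)/r].
(1+r)^n = 1 + 300,000 × r / 3,857, so n = ln(1 + 300,000·r/3,857) / ln(1+r) = 68.20.
Round up to a whole number of payments: n = 69.

69 payments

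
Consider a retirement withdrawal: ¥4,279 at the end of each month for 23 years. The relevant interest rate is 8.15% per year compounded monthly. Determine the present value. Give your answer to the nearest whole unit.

¥532,755

This is an ordinary annuity: 276 payments of ¥4,279 at the end of each month.
Periodic rate r = 0.0815/12 per month; n is counted in months.
PV = PMT × [(1 − (1+r)^−n)/r] = 4,279 × [1 − (1+r)^−276] / r = ¥532,755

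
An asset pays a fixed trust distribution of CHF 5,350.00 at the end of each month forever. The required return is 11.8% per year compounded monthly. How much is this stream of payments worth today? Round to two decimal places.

Periodic rate r = 0.118/12 per month.
Level perpetuity: PV = PMT / r = 5,350 / (0.118/12) = CHF 544,067.80.

CHF 544,067.80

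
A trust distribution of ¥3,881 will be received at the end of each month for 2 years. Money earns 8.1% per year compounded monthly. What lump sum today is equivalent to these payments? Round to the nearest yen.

This is an ordinary annuity: 24 payments of ¥3,881 at the end of each month.
Periodic rate r = 0.081/12 per month; n is counted in months.
PV = PMT × [(1 − (1+r)^−n)/r] = 3,881 × [1 − (1+r)^−24] / r = ¥85,725

¥85,725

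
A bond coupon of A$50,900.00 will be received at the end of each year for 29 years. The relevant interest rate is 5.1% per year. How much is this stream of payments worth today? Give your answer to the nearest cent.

A$762,171.32

This is an ordinary annuity: 29 payments of A$50,900.00 at the end of each year.
Periodic rate r = 0.051 per year.
PV = PMT × [(1 − (1+r)^−n)/r] = 50,900 × [1 − (1+r)^−29] / r = A$762,171.32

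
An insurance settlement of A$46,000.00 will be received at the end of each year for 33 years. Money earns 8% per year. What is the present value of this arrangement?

A$529,638.86

This is an ordinary annuity: 33 payments of A$46,000.00 at the end of each year.
Periodic rate r = 0.08 per year.
PV = PMT × [(1 − (1+r)^−n)/r] = 46,000 × [1 − (1+r)^−33] / r = A$529,638.86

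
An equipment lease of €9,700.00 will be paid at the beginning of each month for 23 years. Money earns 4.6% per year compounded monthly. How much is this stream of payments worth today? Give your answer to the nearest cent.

€1,656,543.07

This is an annuity due: 276 payments of €9,700.00 at the beginning of each month.
Periodic rate r = 0.046/12 per month; n is counted in months.
PV = PMT × [(1 − (1+r)^−n)/r] × (1+r) = 9,700 × [1 − (1+r)^−276] / r × (1+r) = €1,656,543.07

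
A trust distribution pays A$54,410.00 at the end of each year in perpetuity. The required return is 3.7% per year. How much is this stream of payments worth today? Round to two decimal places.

A$1,470,540.54

Periodic rate r = 0.037 per year.
Level perpetuity: PV = PMT / r = 54,410 / (0.037) = A$1,470,540.54.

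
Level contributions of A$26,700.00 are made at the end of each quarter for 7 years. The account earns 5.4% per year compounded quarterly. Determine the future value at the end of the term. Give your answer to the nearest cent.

A$901,228.27

This is an ordinary annuity: 28 deposits of A$26,700.00 at the end of each quarter.
Periodic rate r = 0.054/4 per quarter; n is counted in quarters.
FV = PMT × [((1+r)^n − 1)/r] = 26,700 × [(1+r)^28 − 1] / r = A$901,228.27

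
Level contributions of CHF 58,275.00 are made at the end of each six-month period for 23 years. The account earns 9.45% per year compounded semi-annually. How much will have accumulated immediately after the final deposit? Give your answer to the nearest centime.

This is an ordinary annuity: 46 deposits of CHF 58,275.00 at the end of each six-month period.
Periodic rate r = 0.0945/2 per half-year; n is counted in half-years.
FV = PMT × [((1+r)^n − 1)/r] = 58,275 × [(1+r)^46 − 1] / r = CHF 9,079,961.77

CHF 9,079,961.77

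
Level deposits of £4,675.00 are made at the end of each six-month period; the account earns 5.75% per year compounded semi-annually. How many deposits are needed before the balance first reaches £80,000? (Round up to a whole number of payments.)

Periodic rate r = 0.0575/2 per half-year; n is counted in half-years.
Ordinary annuity FV: 80,000 = 4,675 × [((1+r)^n − 1)/r].
(1+r)^n = 1 + 80,000 × r / 4,675, so n = ln(1 + 80,000·r/4,675) / ln(1+r) = 14.12.
Round up to a whole number of payments: n = 15.

15 payments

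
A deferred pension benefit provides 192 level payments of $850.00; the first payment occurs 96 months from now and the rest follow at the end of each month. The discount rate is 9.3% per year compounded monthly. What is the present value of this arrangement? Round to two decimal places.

$40,710.92

Ordinary annuity of 192 payments, first payment at period 96.
Periodic rate r = 0.093/12 per month; n is counted in months.
The ordinary-annuity PV formula values the stream one period before the first payment (period 95); discount that back 95 periods:
PV₀ = 850 × [1 − (1+r)^−192] / r × (1+r)^−95 = $40,710.92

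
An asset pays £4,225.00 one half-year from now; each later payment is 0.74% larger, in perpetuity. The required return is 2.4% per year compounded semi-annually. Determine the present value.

Periodic rate r = 0.024/2 per half-year.
Growing perpetuity (Gordon): PV = PMT₁ / (r − g) = 4,225 / (r − 0.0074) = £918,478.26.

£918,478.26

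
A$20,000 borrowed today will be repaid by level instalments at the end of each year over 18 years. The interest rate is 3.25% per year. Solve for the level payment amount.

A$1,485.08

Level ordinary annuity; solve PV = PMT × [(1 − (1+r)^−n)/r] for PMT.
Periodic rate r = 0.0325 per year.
With n = 18: PMT = 20,000 / ([(1 − (1+r)^−n)/r]) = A$1,485.08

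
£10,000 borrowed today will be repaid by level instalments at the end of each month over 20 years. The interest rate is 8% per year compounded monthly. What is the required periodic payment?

Level ordinary annuity; solve PV = PMT × [(1 − (1+r)^−n)/r] for PMT.
Periodic rate r = 0.08/12 per month; n is counted in months.
With n = 240: PMT = 10,000 / ([(1 − (1+r)^−n)/r]) = £83.64

£83.64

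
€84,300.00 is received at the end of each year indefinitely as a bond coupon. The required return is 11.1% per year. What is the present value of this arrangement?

€759,459.46

Periodic rate r = 0.111 per year.
Level perpetuity: PV = PMT / r = 84,300 / (0.111) = €759,459.46.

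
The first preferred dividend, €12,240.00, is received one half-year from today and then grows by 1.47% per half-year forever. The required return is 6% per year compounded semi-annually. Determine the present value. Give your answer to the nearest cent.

€800,000.00

Periodic rate r = 0.06/2 per half-year.
Growing perpetuity (Gordon): PV = PMT₁ / (r − g) = 12,240 / (r − 0.0147) = €800,000.00.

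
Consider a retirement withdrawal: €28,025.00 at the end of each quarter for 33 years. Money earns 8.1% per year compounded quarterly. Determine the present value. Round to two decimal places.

€1,285,809.97

This is an ordinary annuity: 132 payments of €28,025.00 at the end of each quarter.
Periodic rate r = 0.081/4 per quarter; n is counted in quarters.
PV = PMT × [(1 − (1+r)^−n)/r] = 28,025 × [1 − (1+r)^−132] / r = €1,285,809.97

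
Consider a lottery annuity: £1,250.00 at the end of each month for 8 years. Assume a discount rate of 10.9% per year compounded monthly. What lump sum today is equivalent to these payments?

£79,849.04

This is an ordinary annuity: 96 payments of £1,250.00 at the end of each month.
Periodic rate r = 0.109/12 per month; n is counted in months.
PV = PMT × [(1 − (1+r)^−n)/r] = 1,250 × [1 − (1+r)^−96] / r = £79,849.04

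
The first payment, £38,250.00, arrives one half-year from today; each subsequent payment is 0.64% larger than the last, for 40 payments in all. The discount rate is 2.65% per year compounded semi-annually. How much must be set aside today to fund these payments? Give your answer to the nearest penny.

Periodic rate r = 0.0265/2 per half-year; n is counted in half-years.
Growing ordinary annuity: PV = PMT₁ × [1 − ((1+g)/(1+r))^n] / (r − g) = 38,250 × [1 − ((1+0.0064)/(1+r))^40] / (r − 0.0064) = £1,326,962.73.

£1,326,962.73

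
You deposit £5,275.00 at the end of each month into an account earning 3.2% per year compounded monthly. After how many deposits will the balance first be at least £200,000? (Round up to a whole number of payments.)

Periodic rate r = 0.032/12 per month; n is counted in months.
Ordinary annuity FV: 200,000 = 5,275 × [((1+r)^n − 1)/r].
(1+r)^n = 1 + 200,000 × r / 5,275, so n = ln(1 + 200,000·r/5,275) / ln(1+r) = 36.17.
Round up to a whole number of payments: n = 37.

37 payments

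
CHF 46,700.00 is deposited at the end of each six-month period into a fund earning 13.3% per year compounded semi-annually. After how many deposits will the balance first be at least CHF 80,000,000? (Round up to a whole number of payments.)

74 payments

Periodic rate r = 0.133/2 per half-year; n is counted in half-years.
Ordinary annuity FV: 80,000,000 = 46,700 × [((1+r)^n − 1)/r].
(1+r)^n = 1 + 80,000,000 × r / 46,700, so n = ln(1 + 80,000,000·r/46,700) / ln(1+r) = 73.69.
Round up to a whole number of payments: n = 74.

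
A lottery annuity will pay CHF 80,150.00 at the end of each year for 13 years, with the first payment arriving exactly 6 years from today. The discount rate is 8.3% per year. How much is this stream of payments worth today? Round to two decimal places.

Ordinary annuity of 13 payments, first payment at period 6.
Periodic rate r = 0.083 per year.
The ordinary-annuity PV formula values the stream one period before the first payment (period 5); discount that back 5 periods:
PV₀ = 80,150 × [1 − (1+r)^−13] / r × (1+r)^−5 = CHF 418,275.02

CHF 418,275.02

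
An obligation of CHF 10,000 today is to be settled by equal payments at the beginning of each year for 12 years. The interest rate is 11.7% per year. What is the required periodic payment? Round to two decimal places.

Level annuity due; solve PV = PMT × [(1 − (1+r)^−n)/r] × (1+r) for PMT.
Periodic rate r = 0.117 per year.
With n = 12: PMT = 10,000 / ([(1 − (1+r)^−n)/r] × (1+r)) = CHF 1,425.24

CHF 1,425.24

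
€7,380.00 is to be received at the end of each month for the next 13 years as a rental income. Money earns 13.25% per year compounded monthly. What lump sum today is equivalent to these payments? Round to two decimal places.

This is an ordinary annuity: 156 payments of €7,380.00 at the end of each month.
Periodic rate r = 0.1325/12 per month; n is counted in months.
PV = PMT × [(1 − (1+r)^−n)/r] = 7,380 × [1 − (1+r)^−156] / r = €547,860.08

€547,860.08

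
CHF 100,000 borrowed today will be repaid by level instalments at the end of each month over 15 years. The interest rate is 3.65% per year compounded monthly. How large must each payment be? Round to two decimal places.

Level ordinary annuity; solve PV = PMT × [(1 − (1+r)^−n)/r] for PMT.
Periodic rate r = 0.0365/12 per month; n is counted in months.
With n = 180: PMT = 100,000 / ([(1 − (1+r)^−n)/r]) = CHF 722.27

CHF 722.27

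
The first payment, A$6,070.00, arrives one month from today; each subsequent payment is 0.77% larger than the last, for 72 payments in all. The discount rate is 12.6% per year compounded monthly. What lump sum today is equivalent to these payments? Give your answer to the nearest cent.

Periodic rate r = 0.126/12 per month; n is counted in months.
Growing ordinary annuity: PV = PMT₁ × [1 − ((1+g)/(1+r))^n] / (r − g) = 6,070 × [1 − ((1+0.0077)/(1+r))^72] / (r − 0.0077) = A$392,579.06.

A$392,579.06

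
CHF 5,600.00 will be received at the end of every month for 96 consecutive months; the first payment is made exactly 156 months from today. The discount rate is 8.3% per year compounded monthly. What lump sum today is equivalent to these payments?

CHF 134,638.69

Ordinary annuity of 96 payments, first payment at period 156.
Periodic rate r = 0.083/12 per month; n is counted in months.
The ordinary-annuity PV formula values the stream one period before the first payment (period 155); discount that back 155 periods:
PV₀ = 5,600 × [1 − (1+r)^−96] / r × (1+r)^−155 = CHF 134,638.69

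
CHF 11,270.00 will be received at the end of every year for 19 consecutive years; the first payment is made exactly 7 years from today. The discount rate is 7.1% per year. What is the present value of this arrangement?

Ordinary annuity of 19 payments, first payment at period 7.
Periodic rate r = 0.071 per year.
The ordinary-annuity PV formula values the stream one period before the first payment (period 6); discount that back 6 periods:
PV₀ = 11,270 × [1 − (1+r)^−19] / r × (1+r)^−6 = CHF 76,607.71

CHF 76,607.71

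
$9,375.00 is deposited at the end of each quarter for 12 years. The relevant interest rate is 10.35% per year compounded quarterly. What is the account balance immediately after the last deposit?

$872,559.99

This is an ordinary annuity: 48 deposits of $9,375.00 at the end of each quarter.
Periodic rate r = 0.1035/4 per quarter; n is counted in quarters.
FV = PMT × [((1+r)^n − 1)/r] = 9,375 × [(1+r)^48 − 1] / r = $872,559.99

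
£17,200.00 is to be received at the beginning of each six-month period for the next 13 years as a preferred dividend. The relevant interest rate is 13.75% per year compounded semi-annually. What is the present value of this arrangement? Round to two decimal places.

This is an annuity due: 26 payments of £17,200.00 at the beginning of each six-month period.
Periodic rate r = 0.1375/2 per half-year; n is counted in half-years.
PV = PMT × [(1 − (1+r)^−n)/r] × (1+r) = 17,200 × [1 − (1+r)^−26] / r × (1+r) = £219,919.11

£219,919.11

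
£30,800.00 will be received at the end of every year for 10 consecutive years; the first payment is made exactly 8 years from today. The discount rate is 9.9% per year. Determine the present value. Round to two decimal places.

£98,158.09

Ordinary annuity of 10 payments, first payment at period 8.
Periodic rate r = 0.099 per year.
The ordinary-annuity PV formula values the stream one period before the first payment (period 7); discount that back 7 periods:
PV₀ = 30,800 × [1 − (1+r)^−10] / r × (1+r)^−7 = £98,158.09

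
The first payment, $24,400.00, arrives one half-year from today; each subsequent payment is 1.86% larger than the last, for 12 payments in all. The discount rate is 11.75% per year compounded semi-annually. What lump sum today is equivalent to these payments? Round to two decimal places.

Periodic rate r = 0.1175/2 per half-year; n is counted in half-years.
Growing ordinary annuity: PV = PMT₁ × [1 − ((1+g)/(1+r))^n] / (r − g) = 24,400 × [1 − ((1+0.0186)/(1+r))^12] / (r − 0.0186) = $225,576.86.

$225,576.86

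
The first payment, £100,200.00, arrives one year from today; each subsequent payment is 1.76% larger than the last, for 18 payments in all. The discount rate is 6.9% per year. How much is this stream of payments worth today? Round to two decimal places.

Periodic rate r = 0.069 per year.
Growing ordinary annuity: PV = PMT₁ × [1 − ((1+g)/(1+r))^n] / (r − g) = 100,200 × [1 − ((1+0.0176)/(1+r))^18] / (r − 0.0176) = £1,146,456.77.

£1,146,456.77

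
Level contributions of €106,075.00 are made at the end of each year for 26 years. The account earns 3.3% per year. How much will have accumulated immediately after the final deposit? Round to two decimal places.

This is an ordinary annuity: 26 deposits of €106,075.00 at the end of each year.
Periodic rate r = 0.033 per year.
FV = PMT × [((1+r)^n − 1)/r] = 106,075 × [(1+r)^26 − 1] / r = €4,262,263.11

€4,262,263.11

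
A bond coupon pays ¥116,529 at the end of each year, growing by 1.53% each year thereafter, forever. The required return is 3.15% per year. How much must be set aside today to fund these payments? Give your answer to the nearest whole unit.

Periodic rate r = 0.0315 per year.
Growing perpetuity (Gordon): PV = PMT₁ / (r − g) = 116,529 / (r − 0.0153) = ¥7,193,148.

¥7,193,148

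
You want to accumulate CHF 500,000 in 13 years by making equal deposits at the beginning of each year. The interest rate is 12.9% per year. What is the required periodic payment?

CHF 14,870.07

Level annuity due; solve FV = PMT × [((1+r)^n − 1)/r] × (1+r) for PMT.
Periodic rate r = 0.129 per year.
With n = 13: PMT = 500,000 / ([((1+r)^n − 1)/r] × (1+r)) = CHF 14,870.07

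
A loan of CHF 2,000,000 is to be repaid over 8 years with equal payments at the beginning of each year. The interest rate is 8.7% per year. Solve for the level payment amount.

CHF 328,730.12

Level annuity due; solve PV = PMT × [(1 − (1+r)^−n)/r] × (1+r) for PMT.
Periodic rate r = 0.087 per year.
With n = 8: PMT = 2,000,000 / ([(1 − (1+r)^−n)/r] × (1+r)) = CHF 328,730.12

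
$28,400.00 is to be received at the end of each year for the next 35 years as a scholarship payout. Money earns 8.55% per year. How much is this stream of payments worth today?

$313,357.23

This is an ordinary annuity: 35 payments of $28,400.00 at the end of each year.
Periodic rate r = 0.0855 per year.
PV = PMT × [(1 − (1+r)^−n)/r] = 28,400 × [1 − (1+r)^−35] / r = $313,357.23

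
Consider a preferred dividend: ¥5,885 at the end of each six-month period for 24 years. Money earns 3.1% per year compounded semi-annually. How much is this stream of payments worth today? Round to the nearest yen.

This is an ordinary annuity: 48 payments of ¥5,885 at the end of each six-month period.
Periodic rate r = 0.031/2 per half-year; n is counted in half-years.
PV = PMT × [(1 − (1+r)^−n)/r] = 5,885 × [1 − (1+r)^−48] / r = ¥198,219

¥198,219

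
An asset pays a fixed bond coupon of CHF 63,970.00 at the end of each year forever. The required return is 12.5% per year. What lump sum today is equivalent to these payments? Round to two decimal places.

CHF 511,760.00

Periodic rate r = 0.125 per year.
Level perpetuity: PV = PMT / r = 63,970 / (0.125) = CHF 511,760.00.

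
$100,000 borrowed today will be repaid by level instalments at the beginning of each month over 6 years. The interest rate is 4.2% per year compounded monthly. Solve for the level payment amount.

$1,568.16

Level annuity due; solve PV = PMT × [(1 − (1+r)^−n)/r] × (1+r) for PMT.
Periodic rate r = 0.042/12 per month; n is counted in months.
With n = 72: PMT = 100,000 / ([(1 − (1+r)^−n)/r] × (1+r)) = $1,568.16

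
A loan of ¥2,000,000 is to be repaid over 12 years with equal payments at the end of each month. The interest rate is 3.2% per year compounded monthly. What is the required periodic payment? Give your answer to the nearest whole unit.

¥16,744

Level ordinary annuity; solve PV = PMT × [(1 − (1+r)^−n)/r] for PMT.
Periodic rate r = 0.032/12 per month; n is counted in months.
With n = 144: PMT = 2,000,000 / ([(1 − (1+r)^−n)/r]) = ¥16,744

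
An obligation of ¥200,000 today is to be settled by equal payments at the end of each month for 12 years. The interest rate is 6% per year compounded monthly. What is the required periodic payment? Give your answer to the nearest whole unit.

¥1,952

Level ordinary annuity; solve PV = PMT × [(1 − (1+r)^−n)/r] for PMT.
Periodic rate r = 0.06/12 per month; n is counted in months.
With n = 144: PMT = 200,000 / ([(1 − (1+r)^−n)/r]) = ¥1,952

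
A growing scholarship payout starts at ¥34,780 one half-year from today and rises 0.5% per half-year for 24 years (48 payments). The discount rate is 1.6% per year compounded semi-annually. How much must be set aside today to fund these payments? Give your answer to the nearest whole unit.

Periodic rate r = 0.016/2 per half-year; n is counted in half-years.
Growing ordinary annuity: PV = PMT₁ × [1 − ((1+g)/(1+r))^n] / (r − g) = 34,780 × [1 − ((1+0.005)/(1+r))^48] / (r − 0.005) = ¥1,545,469.

¥1,545,469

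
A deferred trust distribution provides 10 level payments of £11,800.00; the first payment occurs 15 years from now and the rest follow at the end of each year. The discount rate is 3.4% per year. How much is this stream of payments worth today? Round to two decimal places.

Ordinary annuity of 10 payments, first payment at period 15.
Periodic rate r = 0.034 per year.
The ordinary-annuity PV formula values the stream one period before the first payment (period 14); discount that back 14 periods:
PV₀ = 11,800 × [1 − (1+r)^−10] / r × (1+r)^−14 = £61,763.55

£61,763.55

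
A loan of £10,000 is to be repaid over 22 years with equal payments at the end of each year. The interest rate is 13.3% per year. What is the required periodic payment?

Level ordinary annuity; solve PV = PMT × [(1 − (1+r)^−n)/r] for PMT.
Periodic rate r = 0.133 per year.
With n = 22: PMT = 10,000 / ([(1 − (1+r)^−n)/r]) = £1,421.11

£1,421.11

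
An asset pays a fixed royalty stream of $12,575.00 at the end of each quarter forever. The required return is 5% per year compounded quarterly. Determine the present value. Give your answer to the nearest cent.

$1,006,000.00

Periodic rate r = 0.05/4 per quarter.
Level perpetuity: PV = PMT / r = 12,575 / (0.05/4) = $1,006,000.00.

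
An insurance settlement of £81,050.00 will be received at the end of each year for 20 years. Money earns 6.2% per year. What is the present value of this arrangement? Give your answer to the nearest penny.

This is an ordinary annuity: 20 payments of £81,050.00 at the end of each year.
Periodic rate r = 0.062 per year.
PV = PMT × [(1 − (1+r)^−n)/r] = 81,050 × [1 − (1+r)^−20] / r = £914,729.75

£914,729.75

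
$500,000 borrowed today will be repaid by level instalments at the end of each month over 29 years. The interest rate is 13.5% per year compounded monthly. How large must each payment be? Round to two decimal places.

Level ordinary annuity; solve PV = PMT × [(1 − (1+r)^−n)/r] for PMT.
Periodic rate r = 0.135/12 per month; n is counted in months.
With n = 348: PMT = 500,000 / ([(1 − (1+r)^−n)/r]) = $5,742.03

$5,742.03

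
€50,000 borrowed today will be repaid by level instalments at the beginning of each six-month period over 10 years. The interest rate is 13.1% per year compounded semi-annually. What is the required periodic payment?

Level annuity due; solve PV = PMT × [(1 − (1+r)^−n)/r] × (1+r) for PMT.
Periodic rate r = 0.131/2 per half-year; n is counted in half-years.
With n = 20: PMT = 50,000 / ([(1 − (1+r)^−n)/r] × (1+r)) = €4,275.79

€4,275.79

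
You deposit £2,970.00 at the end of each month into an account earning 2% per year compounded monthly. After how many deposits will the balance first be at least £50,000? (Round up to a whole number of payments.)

17 payments

Periodic rate r = 0.02/12 per month; n is counted in months.
Ordinary annuity FV: 50,000 = 2,970 × [((1+r)^n − 1)/r].
(1+r)^n = 1 + 50,000 × r / 2,970, so n = ln(1 + 50,000·r/2,970) / ln(1+r) = 16.62.
Round up to a whole number of payments: n = 17.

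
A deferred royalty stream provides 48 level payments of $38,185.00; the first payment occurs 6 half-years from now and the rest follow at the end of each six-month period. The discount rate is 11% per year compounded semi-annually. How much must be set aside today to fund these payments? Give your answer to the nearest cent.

Ordinary annuity of 48 payments, first payment at period 6.
Periodic rate r = 0.11/2 per half-year; n is counted in half-years.
The ordinary-annuity PV formula values the stream one period before the first payment (period 5); discount that back 5 periods:
PV₀ = 38,185 × [1 − (1+r)^−48] / r × (1+r)^−5 = $490,553.57

$490,553.57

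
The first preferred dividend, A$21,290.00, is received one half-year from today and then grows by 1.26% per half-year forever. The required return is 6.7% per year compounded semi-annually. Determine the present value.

Periodic rate r = 0.067/2 per half-year.
Growing perpetuity (Gordon): PV = PMT₁ / (r − g) = 21,290 / (r − 0.0126) = A$1,018,660.29.

A$1,018,660.29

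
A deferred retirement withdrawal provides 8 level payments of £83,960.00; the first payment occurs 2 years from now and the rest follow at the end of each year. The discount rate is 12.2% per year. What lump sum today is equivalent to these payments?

Ordinary annuity of 8 payments, first payment at period 2.
Periodic rate r = 0.122 per year.
The ordinary-annuity PV formula values the stream one period before the first payment (period 1); discount that back 1 periods:
PV₀ = 83,960 × [1 − (1+r)^−8] / r × (1+r)^−1 = £369,148.50

£369,148.50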